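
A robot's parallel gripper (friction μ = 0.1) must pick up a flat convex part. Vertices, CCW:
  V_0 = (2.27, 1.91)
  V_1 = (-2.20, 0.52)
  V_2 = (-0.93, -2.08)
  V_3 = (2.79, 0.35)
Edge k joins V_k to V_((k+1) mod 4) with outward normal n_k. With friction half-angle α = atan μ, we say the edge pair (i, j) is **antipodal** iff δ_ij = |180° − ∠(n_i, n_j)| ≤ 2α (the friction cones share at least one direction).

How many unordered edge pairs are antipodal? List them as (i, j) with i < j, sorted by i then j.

count = 1; pairs: (1,3)

α = atan 0.1 = 5.71°;  2α = 11.42°
n_0 = (-0.2969, +0.9549)
n_1 = (-0.8985, -0.4389)
n_2 = (+0.5469, -0.8372)
n_3 = (+0.9487, +0.3162)
  (0,1): δ = 81.24°  ·
  (0,2): δ = 15.88°  ·
  (0,3): δ = 91.16°  ·
  (1,2): δ = 82.88°  ·
  (1,3): δ = 7.60°  ✓
  (2,3): δ = 104.72°  ·
antipodal pairs: 1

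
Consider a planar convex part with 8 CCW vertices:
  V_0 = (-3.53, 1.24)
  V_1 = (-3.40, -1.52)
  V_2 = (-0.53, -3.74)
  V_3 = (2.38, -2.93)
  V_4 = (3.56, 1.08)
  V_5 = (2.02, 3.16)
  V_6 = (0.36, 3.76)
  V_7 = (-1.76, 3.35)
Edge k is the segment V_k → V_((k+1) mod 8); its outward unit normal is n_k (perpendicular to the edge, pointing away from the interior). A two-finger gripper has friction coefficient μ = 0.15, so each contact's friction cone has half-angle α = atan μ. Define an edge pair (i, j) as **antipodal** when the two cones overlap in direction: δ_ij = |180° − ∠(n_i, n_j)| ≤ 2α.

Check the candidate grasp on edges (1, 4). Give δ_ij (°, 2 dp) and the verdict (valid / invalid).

δ = 15.76°, valid

α = atan 0.15 = 8.53°;  2α = 17.06°
edge 1: e_1 = (+2.87, -2.22);  n_1 = (-0.6118, -0.7910)
edge 4: e_4 = (-1.54, +2.08);  n_4 = (+0.8037, +0.5950)
∠(n_1, n_4) = 164.24°
δ = |180° − 164.24°| = 15.76°
15.76° ≤ 2α = 17.06°  →  valid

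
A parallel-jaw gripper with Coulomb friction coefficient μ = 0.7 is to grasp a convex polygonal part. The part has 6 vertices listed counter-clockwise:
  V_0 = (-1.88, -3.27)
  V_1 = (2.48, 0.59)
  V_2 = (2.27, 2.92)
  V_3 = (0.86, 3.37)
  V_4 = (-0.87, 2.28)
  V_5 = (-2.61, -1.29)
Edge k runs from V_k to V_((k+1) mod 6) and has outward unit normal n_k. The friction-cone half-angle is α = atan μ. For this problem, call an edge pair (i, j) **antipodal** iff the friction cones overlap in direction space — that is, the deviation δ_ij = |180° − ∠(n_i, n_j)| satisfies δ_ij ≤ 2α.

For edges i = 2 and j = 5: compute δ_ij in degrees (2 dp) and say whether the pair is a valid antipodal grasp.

α = atan 0.7 = 34.99°;  2α = 69.98°
edge 2: e_2 = (-1.41, +0.45);  n_2 = (+0.3040, +0.9527)
edge 5: e_5 = (+0.73, -1.98);  n_5 = (-0.9383, -0.3459)
∠(n_2, n_5) = 127.94°
δ = |180° − 127.94°| = 52.06°
52.06° ≤ 2α = 69.98°  →  valid

δ = 52.06°, valid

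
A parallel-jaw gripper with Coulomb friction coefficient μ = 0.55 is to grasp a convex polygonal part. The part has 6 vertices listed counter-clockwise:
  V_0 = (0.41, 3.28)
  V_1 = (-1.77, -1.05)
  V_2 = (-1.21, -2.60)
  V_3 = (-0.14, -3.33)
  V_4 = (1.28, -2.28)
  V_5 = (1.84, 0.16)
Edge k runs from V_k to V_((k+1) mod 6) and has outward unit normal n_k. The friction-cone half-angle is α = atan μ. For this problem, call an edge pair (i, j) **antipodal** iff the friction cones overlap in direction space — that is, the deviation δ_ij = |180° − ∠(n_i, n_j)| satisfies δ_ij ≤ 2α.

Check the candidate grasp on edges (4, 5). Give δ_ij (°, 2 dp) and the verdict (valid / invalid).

δ = 142.45°, invalid

α = atan 0.55 = 28.81°;  2α = 57.62°
edge 4: e_4 = (+0.56, +2.44);  n_4 = (+0.9747, -0.2237)
edge 5: e_5 = (-1.43, +3.12);  n_5 = (+0.9091, +0.4167)
∠(n_4, n_5) = 37.55°
δ = |180° − 37.55°| = 142.45°
142.45° > 2α = 57.62°  →  invalid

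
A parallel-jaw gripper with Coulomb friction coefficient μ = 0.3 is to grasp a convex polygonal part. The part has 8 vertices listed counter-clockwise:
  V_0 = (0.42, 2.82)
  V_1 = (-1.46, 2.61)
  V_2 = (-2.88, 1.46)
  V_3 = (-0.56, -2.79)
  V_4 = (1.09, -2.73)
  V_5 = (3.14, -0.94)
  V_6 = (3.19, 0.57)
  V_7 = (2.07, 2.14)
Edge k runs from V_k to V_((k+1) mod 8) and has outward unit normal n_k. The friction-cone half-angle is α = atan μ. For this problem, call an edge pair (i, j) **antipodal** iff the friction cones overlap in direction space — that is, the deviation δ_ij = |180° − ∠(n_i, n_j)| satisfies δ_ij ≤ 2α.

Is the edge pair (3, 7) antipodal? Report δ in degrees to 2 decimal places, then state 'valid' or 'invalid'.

δ = 24.48°, valid

α = atan 0.3 = 16.70°;  2α = 33.40°
edge 3: e_3 = (+1.65, +0.06);  n_3 = (+0.0363, -0.9993)
edge 7: e_7 = (-1.65, +0.68);  n_7 = (+0.3810, +0.9246)
∠(n_3, n_7) = 155.52°
δ = |180° − 155.52°| = 24.48°
24.48° ≤ 2α = 33.40°  →  valid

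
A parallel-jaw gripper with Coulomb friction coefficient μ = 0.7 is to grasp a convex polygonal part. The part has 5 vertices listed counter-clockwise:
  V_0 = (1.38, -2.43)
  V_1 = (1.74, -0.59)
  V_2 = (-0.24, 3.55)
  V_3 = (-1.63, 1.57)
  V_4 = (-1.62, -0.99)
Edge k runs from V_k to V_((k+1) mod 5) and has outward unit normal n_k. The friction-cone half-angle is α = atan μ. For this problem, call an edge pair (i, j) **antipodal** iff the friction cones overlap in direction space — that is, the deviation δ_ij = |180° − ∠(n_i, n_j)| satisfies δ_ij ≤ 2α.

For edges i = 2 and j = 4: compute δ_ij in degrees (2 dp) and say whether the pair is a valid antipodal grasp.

α = atan 0.7 = 34.99°;  2α = 69.98°
edge 2: e_2 = (-1.39, -1.98);  n_2 = (-0.8185, +0.5746)
edge 4: e_4 = (+3.00, -1.44);  n_4 = (-0.4327, -0.9015)
∠(n_2, n_4) = 99.43°
δ = |180° − 99.43°| = 80.57°
80.57° > 2α = 69.98°  →  invalid

δ = 80.57°, invalid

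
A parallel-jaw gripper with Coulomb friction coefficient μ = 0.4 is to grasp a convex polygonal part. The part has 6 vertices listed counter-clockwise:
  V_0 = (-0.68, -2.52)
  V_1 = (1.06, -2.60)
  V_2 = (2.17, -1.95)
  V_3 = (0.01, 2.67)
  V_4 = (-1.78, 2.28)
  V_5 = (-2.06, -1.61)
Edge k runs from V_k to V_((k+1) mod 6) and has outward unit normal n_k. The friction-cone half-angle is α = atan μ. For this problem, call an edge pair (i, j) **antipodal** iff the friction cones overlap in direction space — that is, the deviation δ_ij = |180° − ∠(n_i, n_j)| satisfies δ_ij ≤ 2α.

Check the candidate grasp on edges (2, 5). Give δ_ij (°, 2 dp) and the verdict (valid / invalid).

δ = 31.54°, valid

α = atan 0.4 = 21.80°;  2α = 43.60°
edge 2: e_2 = (-2.16, +4.62);  n_2 = (+0.9059, +0.4235)
edge 5: e_5 = (+1.38, -0.91);  n_5 = (-0.5505, -0.8348)
∠(n_2, n_5) = 148.46°
δ = |180° − 148.46°| = 31.54°
31.54° ≤ 2α = 43.60°  →  valid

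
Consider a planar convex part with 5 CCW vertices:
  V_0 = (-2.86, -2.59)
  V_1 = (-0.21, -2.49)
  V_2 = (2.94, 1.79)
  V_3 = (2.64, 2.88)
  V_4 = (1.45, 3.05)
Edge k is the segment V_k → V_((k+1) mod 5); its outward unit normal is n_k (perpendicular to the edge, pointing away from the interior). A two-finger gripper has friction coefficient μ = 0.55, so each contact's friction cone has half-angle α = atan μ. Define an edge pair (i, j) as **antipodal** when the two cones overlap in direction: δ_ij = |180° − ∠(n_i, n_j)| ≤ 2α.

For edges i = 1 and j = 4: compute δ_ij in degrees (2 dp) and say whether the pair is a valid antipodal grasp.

α = atan 0.55 = 28.81°;  2α = 57.62°
edge 1: e_1 = (+3.15, +4.28);  n_1 = (+0.8054, -0.5927)
edge 4: e_4 = (-4.31, -5.64);  n_4 = (-0.7946, +0.6072)
∠(n_1, n_4) = 178.97°
δ = |180° − 178.97°| = 1.03°
1.03° ≤ 2α = 57.62°  →  valid

δ = 1.03°, valid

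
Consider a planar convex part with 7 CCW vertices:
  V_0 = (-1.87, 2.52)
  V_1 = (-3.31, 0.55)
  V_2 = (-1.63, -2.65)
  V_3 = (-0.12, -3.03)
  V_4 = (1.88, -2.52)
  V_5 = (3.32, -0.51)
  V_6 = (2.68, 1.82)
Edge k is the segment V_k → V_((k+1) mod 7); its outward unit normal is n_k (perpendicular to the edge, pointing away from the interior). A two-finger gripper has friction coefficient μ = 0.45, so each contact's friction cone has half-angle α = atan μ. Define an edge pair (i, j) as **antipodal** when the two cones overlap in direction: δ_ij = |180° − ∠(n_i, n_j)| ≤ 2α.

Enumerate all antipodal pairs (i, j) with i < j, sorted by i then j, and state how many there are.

α = atan 0.45 = 24.23°;  2α = 48.46°
n_0 = (-0.8073, +0.5901)
n_1 = (-0.8854, -0.4648)
n_2 = (-0.2440, -0.9698)
n_3 = (+0.2471, -0.9690)
n_4 = (+0.8129, -0.5824)
n_5 = (+0.9643, +0.2649)
n_6 = (+0.1521, +0.9884)
  (0,1): δ = 116.14°  ·
  (0,2): δ = 67.96°  ·
  (0,3): δ = 39.53°  ✓
  (0,4): δ = 0.55°  ✓
  (0,5): δ = 51.52°  ·
  (0,6): δ = 117.42°  ·
  (1,2): δ = 131.82°  ·
  (1,3): δ = 103.39°  ·
  (1,4): δ = 63.32°  ·
  (1,5): δ = 12.34°  ✓
  (1,6): δ = 53.55°  ·
  (2,3): δ = 151.57°  ·
  (2,4): δ = 111.49°  ·
  (2,5): δ = 60.52°  ·
  (2,6): δ = 5.38°  ✓
  (3,4): δ = 139.92°  ·
  (3,5): δ = 88.95°  ·
  (3,6): δ = 23.05°  ✓
  (4,5): δ = 129.02°  ·
  (4,6): δ = 63.13°  ·
  (5,6): δ = 114.11°  ·
antipodal pairs: 5

count = 5; pairs: (0,3), (0,4), (1,5), (2,6), (3,6)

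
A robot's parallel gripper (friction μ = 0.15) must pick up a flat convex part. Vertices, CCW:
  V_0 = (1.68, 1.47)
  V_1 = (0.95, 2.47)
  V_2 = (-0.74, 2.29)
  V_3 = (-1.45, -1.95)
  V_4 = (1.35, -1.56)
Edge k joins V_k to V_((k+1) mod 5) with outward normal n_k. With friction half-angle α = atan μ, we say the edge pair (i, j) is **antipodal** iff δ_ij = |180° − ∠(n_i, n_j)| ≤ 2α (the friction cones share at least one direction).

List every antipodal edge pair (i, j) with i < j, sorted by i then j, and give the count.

count = 2; pairs: (1,3), (2,4)

α = atan 0.15 = 8.53°;  2α = 17.06°
n_0 = (+0.8077, +0.5896)
n_1 = (-0.1059, +0.9944)
n_2 = (-0.9863, +0.1652)
n_3 = (+0.1380, -0.9904)
n_4 = (+0.9941, -0.1083)
  (0,1): δ = 120.05°  ·
  (0,2): δ = 45.64°  ·
  (0,3): δ = 61.80°  ·
  (0,4): δ = 137.65°  ·
  (1,2): δ = 105.59°  ·
  (1,3): δ = 1.85°  ✓
  (1,4): δ = 77.70°  ·
  (2,3): δ = 72.56°  ·
  (2,4): δ = 3.29°  ✓
  (3,4): δ = 104.15°  ·
antipodal pairs: 2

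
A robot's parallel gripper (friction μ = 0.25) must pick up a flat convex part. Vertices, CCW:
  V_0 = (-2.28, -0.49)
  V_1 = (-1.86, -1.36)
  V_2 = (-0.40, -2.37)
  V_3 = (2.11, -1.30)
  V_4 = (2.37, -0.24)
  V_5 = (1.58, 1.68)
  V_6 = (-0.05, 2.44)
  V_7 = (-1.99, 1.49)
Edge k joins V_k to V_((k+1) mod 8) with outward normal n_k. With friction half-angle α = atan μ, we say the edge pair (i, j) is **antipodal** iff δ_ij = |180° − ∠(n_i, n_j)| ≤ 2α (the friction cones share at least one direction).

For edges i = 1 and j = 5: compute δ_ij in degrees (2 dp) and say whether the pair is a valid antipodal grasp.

δ = 9.68°, valid

α = atan 0.25 = 14.04°;  2α = 28.07°
edge 1: e_1 = (+1.46, -1.01);  n_1 = (-0.5689, -0.8224)
edge 5: e_5 = (-1.63, +0.76);  n_5 = (+0.4226, +0.9063)
∠(n_1, n_5) = 170.32°
δ = |180° − 170.32°| = 9.68°
9.68° ≤ 2α = 28.07°  →  valid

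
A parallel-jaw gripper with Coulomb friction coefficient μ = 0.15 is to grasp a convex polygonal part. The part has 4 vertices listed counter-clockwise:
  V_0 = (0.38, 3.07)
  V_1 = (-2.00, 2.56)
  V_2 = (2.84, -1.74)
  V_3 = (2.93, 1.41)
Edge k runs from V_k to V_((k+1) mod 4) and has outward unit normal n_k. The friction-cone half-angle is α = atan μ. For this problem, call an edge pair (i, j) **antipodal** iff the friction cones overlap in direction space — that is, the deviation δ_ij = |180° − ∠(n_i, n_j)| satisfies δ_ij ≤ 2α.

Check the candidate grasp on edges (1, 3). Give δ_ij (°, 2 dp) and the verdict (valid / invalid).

α = atan 0.15 = 8.53°;  2α = 17.06°
edge 1: e_1 = (+4.84, -4.30);  n_1 = (-0.6642, -0.7476)
edge 3: e_3 = (-2.55, +1.66);  n_3 = (+0.5456, +0.8381)
∠(n_1, n_3) = 171.44°
δ = |180° − 171.44°| = 8.56°
8.56° ≤ 2α = 17.06°  →  valid

δ = 8.56°, valid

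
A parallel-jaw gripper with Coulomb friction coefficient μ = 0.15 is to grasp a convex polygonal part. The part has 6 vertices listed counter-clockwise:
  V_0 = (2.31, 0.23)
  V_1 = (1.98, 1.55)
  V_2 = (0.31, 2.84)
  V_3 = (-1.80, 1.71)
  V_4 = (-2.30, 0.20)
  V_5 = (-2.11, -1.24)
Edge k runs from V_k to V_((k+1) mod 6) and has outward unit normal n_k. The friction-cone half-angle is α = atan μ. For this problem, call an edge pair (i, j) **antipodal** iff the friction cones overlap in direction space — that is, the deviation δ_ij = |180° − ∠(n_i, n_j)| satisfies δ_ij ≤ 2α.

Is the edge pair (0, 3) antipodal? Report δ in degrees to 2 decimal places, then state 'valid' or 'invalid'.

δ = 32.36°, invalid

α = atan 0.15 = 8.53°;  2α = 17.06°
edge 0: e_0 = (-0.33, +1.32);  n_0 = (+0.9701, +0.2425)
edge 3: e_3 = (-0.50, -1.51);  n_3 = (-0.9493, +0.3143)
∠(n_0, n_3) = 147.64°
δ = |180° − 147.64°| = 32.36°
32.36° > 2α = 17.06°  →  invalid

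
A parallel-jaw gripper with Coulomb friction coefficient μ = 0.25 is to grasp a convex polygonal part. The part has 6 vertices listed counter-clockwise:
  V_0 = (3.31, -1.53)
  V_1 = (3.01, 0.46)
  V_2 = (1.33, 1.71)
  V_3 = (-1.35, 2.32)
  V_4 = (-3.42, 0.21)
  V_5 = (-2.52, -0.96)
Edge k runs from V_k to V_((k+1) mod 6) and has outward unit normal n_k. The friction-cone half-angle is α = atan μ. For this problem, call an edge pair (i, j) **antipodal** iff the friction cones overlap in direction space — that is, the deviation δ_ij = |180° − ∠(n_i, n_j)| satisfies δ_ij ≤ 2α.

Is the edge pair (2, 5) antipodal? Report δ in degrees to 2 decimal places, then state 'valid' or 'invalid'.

δ = 7.24°, valid

α = atan 0.25 = 14.04°;  2α = 28.07°
edge 2: e_2 = (-2.68, +0.61);  n_2 = (+0.2219, +0.9751)
edge 5: e_5 = (+5.83, -0.57);  n_5 = (-0.0973, -0.9953)
∠(n_2, n_5) = 172.76°
δ = |180° − 172.76°| = 7.24°
7.24° ≤ 2α = 28.07°  →  valid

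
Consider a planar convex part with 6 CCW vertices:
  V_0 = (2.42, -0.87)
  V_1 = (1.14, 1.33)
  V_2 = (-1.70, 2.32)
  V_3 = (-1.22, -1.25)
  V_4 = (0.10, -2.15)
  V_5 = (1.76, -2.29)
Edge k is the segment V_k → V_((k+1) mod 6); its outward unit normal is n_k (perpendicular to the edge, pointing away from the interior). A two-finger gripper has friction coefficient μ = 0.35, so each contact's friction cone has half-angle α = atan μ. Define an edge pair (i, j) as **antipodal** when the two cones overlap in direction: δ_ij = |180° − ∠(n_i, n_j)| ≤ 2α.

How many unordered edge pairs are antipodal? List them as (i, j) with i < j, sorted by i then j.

count = 5; pairs: (0,2), (0,3), (1,3), (1,4), (2,5)

α = atan 0.35 = 19.29°;  2α = 38.58°
n_0 = (+0.8643, +0.5029)
n_1 = (+0.3292, +0.9443)
n_2 = (-0.9911, -0.1333)
n_3 = (-0.5633, -0.8262)
n_4 = (-0.0840, -0.9965)
n_5 = (+0.9068, -0.4215)
  (0,1): δ = 139.41°  ·
  (0,2): δ = 22.53°  ✓
  (0,3): δ = 25.52°  ✓
  (0,4): δ = 54.99°  ·
  (0,5): δ = 124.88°  ·
  (1,2): δ = 63.12°  ·
  (1,3): δ = 15.07°  ✓
  (1,4): δ = 14.40°  ✓
  (1,5): δ = 84.29°  ·
  (2,3): δ = 131.94°  ·
  (2,4): δ = 102.48°  ·
  (2,5): δ = 32.59°  ✓
  (3,4): δ = 150.53°  ·
  (3,5): δ = 80.64°  ·
  (4,5): δ = 110.11°  ·
antipodal pairs: 5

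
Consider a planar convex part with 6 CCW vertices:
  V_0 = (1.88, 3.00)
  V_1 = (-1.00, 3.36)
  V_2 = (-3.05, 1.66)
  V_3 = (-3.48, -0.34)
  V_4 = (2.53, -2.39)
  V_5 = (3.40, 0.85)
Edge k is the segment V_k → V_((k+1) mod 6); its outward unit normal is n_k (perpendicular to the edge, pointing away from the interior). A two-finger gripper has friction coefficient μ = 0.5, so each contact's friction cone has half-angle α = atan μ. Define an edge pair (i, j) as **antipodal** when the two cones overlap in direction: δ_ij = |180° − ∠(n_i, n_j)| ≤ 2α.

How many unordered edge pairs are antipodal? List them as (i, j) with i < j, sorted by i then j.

count = 5; pairs: (0,3), (1,4), (2,4), (2,5), (3,5)

α = atan 0.5 = 26.57°;  2α = 53.13°
n_0 = (+0.1240, +0.9923)
n_1 = (-0.6383, +0.7698)
n_2 = (-0.9777, +0.2102)
n_3 = (-0.3228, -0.9465)
n_4 = (+0.9658, -0.2593)
n_5 = (+0.8165, +0.5773)
  (0,1): δ = 133.21°  ·
  (0,2): δ = 95.01°  ·
  (0,3): δ = 11.71°  ✓
  (0,4): δ = 82.09°  ·
  (0,5): δ = 132.38°  ·
  (1,2): δ = 141.80°  ·
  (1,3): δ = 58.50°  ·
  (1,4): δ = 35.30°  ✓
  (1,5): δ = 85.59°  ·
  (2,3): δ = 96.70°  ·
  (2,4): δ = 2.90°  ✓
  (2,5): δ = 47.39°  ✓
  (3,4): δ = 86.20°  ·
  (3,5): δ = 35.91°  ✓
  (4,5): δ = 129.71°  ·
antipodal pairs: 5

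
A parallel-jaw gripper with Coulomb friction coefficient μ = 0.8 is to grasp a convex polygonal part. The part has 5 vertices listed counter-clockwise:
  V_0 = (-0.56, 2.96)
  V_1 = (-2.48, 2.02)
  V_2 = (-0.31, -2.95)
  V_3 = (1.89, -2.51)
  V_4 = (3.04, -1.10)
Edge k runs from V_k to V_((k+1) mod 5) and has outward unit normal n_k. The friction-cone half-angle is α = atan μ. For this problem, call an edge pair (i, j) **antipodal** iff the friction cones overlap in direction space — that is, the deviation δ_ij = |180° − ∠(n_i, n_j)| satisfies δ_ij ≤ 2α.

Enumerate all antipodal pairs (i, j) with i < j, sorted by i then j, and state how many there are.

count = 5; pairs: (0,2), (0,3), (1,3), (1,4), (2,4)

α = atan 0.8 = 38.66°;  2α = 77.32°
n_0 = (-0.4397, +0.8981)
n_1 = (-0.9165, -0.4001)
n_2 = (+0.1961, -0.9806)
n_3 = (+0.7749, -0.6320)
n_4 = (+0.7482, +0.6634)
  (0,1): δ = 92.50°  ·
  (0,2): δ = 14.78°  ✓
  (0,3): δ = 24.71°  ✓
  (0,4): δ = 105.48°  ·
  (1,2): δ = 102.28°  ·
  (1,3): δ = 62.79°  ✓
  (1,4): δ = 17.98°  ✓
  (2,3): δ = 140.51°  ·
  (2,4): δ = 59.75°  ✓
  (3,4): δ = 99.24°  ·
antipodal pairs: 5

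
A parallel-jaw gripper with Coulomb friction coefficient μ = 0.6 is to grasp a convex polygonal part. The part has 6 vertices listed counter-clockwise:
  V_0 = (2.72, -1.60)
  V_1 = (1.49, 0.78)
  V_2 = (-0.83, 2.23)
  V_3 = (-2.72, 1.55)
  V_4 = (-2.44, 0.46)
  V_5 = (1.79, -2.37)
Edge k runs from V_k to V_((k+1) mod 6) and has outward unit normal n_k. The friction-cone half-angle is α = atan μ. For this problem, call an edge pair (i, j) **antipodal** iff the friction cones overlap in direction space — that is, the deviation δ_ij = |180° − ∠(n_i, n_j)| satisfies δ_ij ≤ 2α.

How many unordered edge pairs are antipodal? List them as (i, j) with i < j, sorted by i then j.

count = 6; pairs: (0,3), (0,4), (1,3), (1,4), (2,4), (2,5)

α = atan 0.6 = 30.96°;  2α = 61.93°
n_0 = (+0.8884, +0.4591)
n_1 = (+0.5300, +0.8480)
n_2 = (-0.3385, +0.9410)
n_3 = (-0.9686, -0.2488)
n_4 = (-0.5561, -0.8311)
n_5 = (+0.6377, -0.7703)
  (0,1): δ = 149.34°  ·
  (0,2): δ = 97.54°  ·
  (0,3): δ = 12.92°  ✓
  (0,4): δ = 28.89°  ✓
  (0,5): δ = 102.29°  ·
  (1,2): δ = 128.21°  ·
  (1,3): δ = 43.59°  ✓
  (1,4): δ = 1.78°  ✓
  (1,5): δ = 71.63°  ·
  (2,3): δ = 95.38°  ·
  (2,4): δ = 53.57°  ✓
  (2,5): δ = 19.84°  ✓
  (3,4): δ = 138.19°  ·
  (3,5): δ = 64.78°  ·
  (4,5): δ = 106.59°  ·
antipodal pairs: 6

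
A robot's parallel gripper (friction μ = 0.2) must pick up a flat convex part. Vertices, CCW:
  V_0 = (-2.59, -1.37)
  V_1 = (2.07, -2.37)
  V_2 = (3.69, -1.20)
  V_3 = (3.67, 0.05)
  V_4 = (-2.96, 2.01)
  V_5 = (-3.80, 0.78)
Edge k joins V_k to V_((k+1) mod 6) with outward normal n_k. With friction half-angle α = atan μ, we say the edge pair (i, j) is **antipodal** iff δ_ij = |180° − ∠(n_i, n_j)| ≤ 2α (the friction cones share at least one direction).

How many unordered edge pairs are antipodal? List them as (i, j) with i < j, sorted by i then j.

count = 2; pairs: (0,3), (1,4)

α = atan 0.2 = 11.31°;  2α = 22.62°
n_0 = (-0.2098, -0.9777)
n_1 = (+0.5855, -0.8107)
n_2 = (+0.9999, +0.0160)
n_3 = (+0.2835, +0.9590)
n_4 = (-0.8258, +0.5640)
n_5 = (-0.8715, -0.4905)
  (0,1): δ = 132.05°  ·
  (0,2): δ = 76.97°  ·
  (0,3): δ = 4.36°  ✓
  (0,4): δ = 67.78°  ·
  (0,5): δ = 131.48°  ·
  (1,2): δ = 124.92°  ·
  (1,3): δ = 52.31°  ·
  (1,4): δ = 19.83°  ✓
  (1,5): δ = 83.53°  ·
  (2,3): δ = 107.39°  ·
  (2,4): δ = 35.25°  ·
  (2,5): δ = 28.45°  ·
  (3,4): δ = 107.86°  ·
  (3,5): δ = 44.16°  ·
  (4,5): δ = 116.30°  ·
antipodal pairs: 2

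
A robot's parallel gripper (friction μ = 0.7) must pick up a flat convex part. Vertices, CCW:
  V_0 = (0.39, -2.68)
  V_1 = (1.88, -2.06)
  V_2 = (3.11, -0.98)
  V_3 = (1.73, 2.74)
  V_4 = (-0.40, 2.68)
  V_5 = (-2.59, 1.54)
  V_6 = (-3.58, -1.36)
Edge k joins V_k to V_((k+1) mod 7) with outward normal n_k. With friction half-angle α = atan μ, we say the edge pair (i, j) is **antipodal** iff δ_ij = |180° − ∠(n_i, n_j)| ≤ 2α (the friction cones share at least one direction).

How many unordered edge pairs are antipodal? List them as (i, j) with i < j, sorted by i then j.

α = atan 0.7 = 34.99°;  2α = 69.98°
n_0 = (+0.3842, -0.9233)
n_1 = (+0.6598, -0.7514)
n_2 = (+0.9376, +0.3478)
n_3 = (-0.0282, +0.9996)
n_4 = (-0.4617, +0.8870)
n_5 = (-0.9464, +0.3231)
n_6 = (-0.3155, -0.9489)
  (0,1): δ = 161.31°  ·
  (0,2): δ = 92.24°  ·
  (0,3): δ = 20.98°  ✓
  (0,4): δ = 4.91°  ✓
  (0,5): δ = 48.56°  ✓
  (0,6): δ = 139.02°  ·
  (1,2): δ = 110.93°  ·
  (1,3): δ = 39.67°  ✓
  (1,4): δ = 13.79°  ✓
  (1,5): δ = 29.87°  ✓
  (1,6): δ = 120.32°  ·
  (2,3): δ = 108.74°  ·
  (2,4): δ = 82.85°  ·
  (2,5): δ = 39.20°  ✓
  (2,6): δ = 51.26°  ✓
  (3,4): δ = 154.11°  ·
  (3,5): δ = 110.46°  ·
  (3,6): δ = 20.01°  ✓
  (4,5): δ = 136.35°  ·
  (4,6): δ = 45.89°  ✓
  (5,6): δ = 89.54°  ·
antipodal pairs: 10

count = 10; pairs: (0,3), (0,4), (0,5), (1,3), (1,4), (1,5), (2,5), (2,6), (3,6), (4,6)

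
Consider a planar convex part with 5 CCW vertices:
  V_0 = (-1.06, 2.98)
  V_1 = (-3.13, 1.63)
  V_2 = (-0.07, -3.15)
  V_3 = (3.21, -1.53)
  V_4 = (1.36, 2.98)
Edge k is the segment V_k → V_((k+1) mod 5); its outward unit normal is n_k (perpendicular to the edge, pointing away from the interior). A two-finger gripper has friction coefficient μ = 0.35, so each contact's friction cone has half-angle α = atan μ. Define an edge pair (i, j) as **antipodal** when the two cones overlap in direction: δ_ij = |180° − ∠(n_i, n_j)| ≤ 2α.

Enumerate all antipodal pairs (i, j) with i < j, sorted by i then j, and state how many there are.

count = 3; pairs: (0,2), (1,3), (2,4)

α = atan 0.35 = 19.29°;  2α = 38.58°
n_0 = (-0.5463, +0.8376)
n_1 = (-0.8422, -0.5392)
n_2 = (+0.4428, -0.8966)
n_3 = (+0.9252, +0.3795)
n_4 = (+0.0000, +1.0000)
  (0,1): δ = 90.49°  ·
  (0,2): δ = 6.83°  ✓
  (0,3): δ = 79.19°  ·
  (0,4): δ = 146.89°  ·
  (1,2): δ = 96.34°  ·
  (1,3): δ = 10.32°  ✓
  (1,4): δ = 57.37°  ·
  (2,3): δ = 93.98°  ·
  (2,4): δ = 26.28°  ✓
  (3,4): δ = 112.30°  ·
antipodal pairs: 3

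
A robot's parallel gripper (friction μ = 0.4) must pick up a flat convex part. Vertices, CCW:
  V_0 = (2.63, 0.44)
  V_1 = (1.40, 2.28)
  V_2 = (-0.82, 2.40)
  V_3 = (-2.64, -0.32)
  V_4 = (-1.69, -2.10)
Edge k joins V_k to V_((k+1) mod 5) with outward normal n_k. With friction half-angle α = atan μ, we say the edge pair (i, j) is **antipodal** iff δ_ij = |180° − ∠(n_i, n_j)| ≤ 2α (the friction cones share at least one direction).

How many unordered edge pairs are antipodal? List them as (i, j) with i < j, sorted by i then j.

α = atan 0.4 = 21.80°;  2α = 43.60°
n_0 = (+0.8314, +0.5557)
n_1 = (+0.0540, +0.9985)
n_2 = (-0.8311, +0.5561)
n_3 = (-0.8822, -0.4708)
n_4 = (+0.5068, -0.8620)
  (0,1): δ = 126.86°  ·
  (0,2): δ = 67.55°  ·
  (0,3): δ = 5.67°  ✓
  (0,4): δ = 86.69°  ·
  (1,2): δ = 120.69°  ·
  (1,3): δ = 58.82°  ·
  (1,4): δ = 33.55°  ✓
  (2,3): δ = 118.12°  ·
  (2,4): δ = 25.76°  ✓
  (3,4): δ = 87.64°  ·
antipodal pairs: 3

count = 3; pairs: (0,3), (1,4), (2,4)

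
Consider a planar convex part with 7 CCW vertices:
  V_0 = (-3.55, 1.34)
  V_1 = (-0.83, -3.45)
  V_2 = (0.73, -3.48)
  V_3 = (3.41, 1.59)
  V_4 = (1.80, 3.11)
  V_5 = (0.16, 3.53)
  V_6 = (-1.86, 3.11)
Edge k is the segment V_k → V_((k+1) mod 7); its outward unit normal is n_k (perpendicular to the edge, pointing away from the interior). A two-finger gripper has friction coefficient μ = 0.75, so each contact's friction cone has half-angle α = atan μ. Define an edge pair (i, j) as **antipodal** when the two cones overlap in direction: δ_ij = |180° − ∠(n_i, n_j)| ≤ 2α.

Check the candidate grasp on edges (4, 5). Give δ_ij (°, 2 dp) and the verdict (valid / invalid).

α = atan 0.75 = 36.87°;  2α = 73.74°
edge 4: e_4 = (-1.64, +0.42);  n_4 = (+0.2481, +0.9687)
edge 5: e_5 = (-2.02, -0.42);  n_5 = (-0.2036, +0.9791)
∠(n_4, n_5) = 26.11°
δ = |180° − 26.11°| = 153.89°
153.89° > 2α = 73.74°  →  invalid

δ = 153.89°, invalid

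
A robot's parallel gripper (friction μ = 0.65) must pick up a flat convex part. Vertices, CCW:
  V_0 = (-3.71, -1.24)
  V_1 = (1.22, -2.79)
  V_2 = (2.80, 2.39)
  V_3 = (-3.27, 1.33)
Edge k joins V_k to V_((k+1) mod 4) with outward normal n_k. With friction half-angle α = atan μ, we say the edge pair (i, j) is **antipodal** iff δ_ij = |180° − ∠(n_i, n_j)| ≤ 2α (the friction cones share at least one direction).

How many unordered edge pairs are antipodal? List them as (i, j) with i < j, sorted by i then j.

α = atan 0.65 = 33.02°;  2α = 66.05°
n_0 = (-0.2999, -0.9540)
n_1 = (+0.9565, -0.2917)
n_2 = (-0.1720, +0.9851)
n_3 = (-0.9857, +0.1688)
  (0,1): δ = 89.51°  ·
  (0,2): δ = 27.36°  ✓
  (0,3): δ = 97.74°  ·
  (1,2): δ = 63.13°  ✓
  (1,3): δ = 7.25°  ✓
  (2,3): δ = 109.62°  ·
antipodal pairs: 3

count = 3; pairs: (0,2), (1,2), (1,3)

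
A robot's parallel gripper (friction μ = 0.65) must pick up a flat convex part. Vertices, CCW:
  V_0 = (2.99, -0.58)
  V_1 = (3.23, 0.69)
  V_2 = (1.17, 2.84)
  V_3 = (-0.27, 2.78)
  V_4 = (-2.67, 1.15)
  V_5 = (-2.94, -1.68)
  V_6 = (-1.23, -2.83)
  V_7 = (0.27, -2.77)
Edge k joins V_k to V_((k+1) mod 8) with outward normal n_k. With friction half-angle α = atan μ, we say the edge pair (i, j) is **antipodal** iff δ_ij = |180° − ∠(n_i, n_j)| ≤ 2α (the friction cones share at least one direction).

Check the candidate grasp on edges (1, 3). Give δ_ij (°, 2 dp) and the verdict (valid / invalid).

α = atan 0.65 = 33.02°;  2α = 66.05°
edge 1: e_1 = (-2.06, +2.15);  n_1 = (+0.7221, +0.6918)
edge 3: e_3 = (-2.40, -1.63);  n_3 = (-0.5618, +0.8272)
∠(n_1, n_3) = 80.41°
δ = |180° − 80.41°| = 99.59°
99.59° > 2α = 66.05°  →  invalid

δ = 99.59°, invalid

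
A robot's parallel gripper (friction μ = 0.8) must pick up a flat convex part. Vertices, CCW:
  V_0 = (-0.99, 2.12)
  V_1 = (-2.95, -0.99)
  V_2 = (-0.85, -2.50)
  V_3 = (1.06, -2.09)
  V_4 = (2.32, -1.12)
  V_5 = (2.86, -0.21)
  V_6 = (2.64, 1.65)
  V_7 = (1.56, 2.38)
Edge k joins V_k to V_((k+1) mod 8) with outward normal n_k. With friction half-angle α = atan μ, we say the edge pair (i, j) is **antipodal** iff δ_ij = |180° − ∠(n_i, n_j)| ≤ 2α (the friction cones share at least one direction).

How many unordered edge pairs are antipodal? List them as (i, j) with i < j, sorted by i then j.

α = atan 0.8 = 38.66°;  2α = 77.32°
n_0 = (-0.8460, +0.5332)
n_1 = (-0.5838, -0.8119)
n_2 = (+0.2099, -0.9777)
n_3 = (+0.6100, -0.7924)
n_4 = (+0.8600, -0.5103)
n_5 = (+0.9931, +0.1175)
n_6 = (+0.5600, +0.8285)
n_7 = (-0.1014, +0.9948)
  (0,1): δ = 93.50°  ·
  (0,2): δ = 45.66°  ✓
  (0,3): δ = 20.19°  ✓
  (0,4): δ = 1.53°  ✓
  (0,5): δ = 38.97°  ✓
  (0,6): δ = 88.16°  ·
  (0,7): δ = 128.04°  ·
  (1,2): δ = 132.17°  ·
  (1,3): δ = 106.69°  ·
  (1,4): δ = 84.97°  ·
  (1,5): δ = 47.54°  ✓
  (1,6): δ = 1.66°  ✓
  (1,7): δ = 41.54°  ✓
  (2,3): δ = 154.52°  ·
  (2,4): δ = 132.80°  ·
  (2,5): δ = 95.37°  ·
  (2,6): δ = 46.17°  ✓
  (2,7): δ = 6.29°  ✓
  (3,4): δ = 158.28°  ·
  (3,5): δ = 120.84°  ·
  (3,6): δ = 71.65°  ✓
  (3,7): δ = 31.77°  ✓
  (4,5): δ = 142.57°  ·
  (4,6): δ = 93.37°  ·
  (4,7): δ = 53.49°  ✓
  (5,6): δ = 130.80°  ·
  (5,7): δ = 90.92°  ·
  (6,7): δ = 140.12°  ·
antipodal pairs: 12

count = 12; pairs: (0,2), (0,3), (0,4), (0,5), (1,5), (1,6), (1,7), (2,6), (2,7), (3,6), (3,7), (4,7)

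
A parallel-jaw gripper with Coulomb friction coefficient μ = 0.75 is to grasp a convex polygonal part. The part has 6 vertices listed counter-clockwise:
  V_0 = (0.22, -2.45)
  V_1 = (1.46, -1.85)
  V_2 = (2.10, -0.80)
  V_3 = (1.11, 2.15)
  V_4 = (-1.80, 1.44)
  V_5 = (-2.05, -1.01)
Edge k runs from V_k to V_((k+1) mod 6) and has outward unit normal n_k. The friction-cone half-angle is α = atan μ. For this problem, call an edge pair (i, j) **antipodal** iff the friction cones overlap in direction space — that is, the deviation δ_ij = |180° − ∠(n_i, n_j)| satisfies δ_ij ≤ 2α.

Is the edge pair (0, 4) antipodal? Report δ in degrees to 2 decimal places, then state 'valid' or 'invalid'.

δ = 58.35°, valid

α = atan 0.75 = 36.87°;  2α = 73.74°
edge 0: e_0 = (+1.24, +0.60);  n_0 = (+0.4356, -0.9002)
edge 4: e_4 = (-0.25, -2.45);  n_4 = (-0.9948, +0.1015)
∠(n_0, n_4) = 121.65°
δ = |180° − 121.65°| = 58.35°
58.35° ≤ 2α = 73.74°  →  valid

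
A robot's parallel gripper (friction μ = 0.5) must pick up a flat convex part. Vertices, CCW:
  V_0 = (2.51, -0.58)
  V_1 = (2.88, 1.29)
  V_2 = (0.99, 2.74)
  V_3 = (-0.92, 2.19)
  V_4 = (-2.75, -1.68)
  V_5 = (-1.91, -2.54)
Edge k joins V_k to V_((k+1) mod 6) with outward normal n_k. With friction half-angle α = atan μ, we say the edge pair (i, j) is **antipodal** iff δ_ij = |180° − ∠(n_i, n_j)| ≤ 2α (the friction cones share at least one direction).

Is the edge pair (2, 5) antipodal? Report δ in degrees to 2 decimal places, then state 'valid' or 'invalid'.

δ = 7.85°, valid

α = atan 0.5 = 26.57°;  2α = 53.13°
edge 2: e_2 = (-1.91, -0.55);  n_2 = (-0.2767, +0.9610)
edge 5: e_5 = (+4.42, +1.96);  n_5 = (+0.4054, -0.9142)
∠(n_2, n_5) = 172.15°
δ = |180° − 172.15°| = 7.85°
7.85° ≤ 2α = 53.13°  →  valid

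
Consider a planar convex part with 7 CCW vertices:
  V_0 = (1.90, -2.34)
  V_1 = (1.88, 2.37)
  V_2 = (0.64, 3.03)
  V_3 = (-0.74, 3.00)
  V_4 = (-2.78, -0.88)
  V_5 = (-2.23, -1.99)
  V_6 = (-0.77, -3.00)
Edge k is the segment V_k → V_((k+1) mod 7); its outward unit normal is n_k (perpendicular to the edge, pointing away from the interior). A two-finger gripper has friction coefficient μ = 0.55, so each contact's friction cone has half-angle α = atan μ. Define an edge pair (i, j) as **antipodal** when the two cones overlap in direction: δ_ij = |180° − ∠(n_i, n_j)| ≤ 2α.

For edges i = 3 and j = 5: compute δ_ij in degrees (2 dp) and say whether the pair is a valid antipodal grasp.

α = atan 0.55 = 28.81°;  2α = 57.62°
edge 3: e_3 = (-2.04, -3.88);  n_3 = (-0.8851, +0.4654)
edge 5: e_5 = (+1.46, -1.01);  n_5 = (-0.5689, -0.8224)
∠(n_3, n_5) = 83.06°
δ = |180° − 83.06°| = 96.94°
96.94° > 2α = 57.62°  →  invalid

δ = 96.94°, invalid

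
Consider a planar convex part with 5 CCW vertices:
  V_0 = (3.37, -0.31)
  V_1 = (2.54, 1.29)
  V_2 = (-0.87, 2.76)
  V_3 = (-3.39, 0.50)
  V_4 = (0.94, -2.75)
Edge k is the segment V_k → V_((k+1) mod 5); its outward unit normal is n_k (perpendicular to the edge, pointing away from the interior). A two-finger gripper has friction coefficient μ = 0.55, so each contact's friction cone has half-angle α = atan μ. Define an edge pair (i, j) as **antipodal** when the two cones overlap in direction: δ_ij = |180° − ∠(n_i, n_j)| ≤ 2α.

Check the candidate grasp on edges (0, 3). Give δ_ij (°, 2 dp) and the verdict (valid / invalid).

α = atan 0.55 = 28.81°;  2α = 57.62°
edge 0: e_0 = (-0.83, +1.60);  n_0 = (+0.8877, +0.4605)
edge 3: e_3 = (+4.33, -3.25);  n_3 = (-0.6003, -0.7998)
∠(n_0, n_3) = 154.31°
δ = |180° − 154.31°| = 25.69°
25.69° ≤ 2α = 57.62°  →  valid

δ = 25.69°, valid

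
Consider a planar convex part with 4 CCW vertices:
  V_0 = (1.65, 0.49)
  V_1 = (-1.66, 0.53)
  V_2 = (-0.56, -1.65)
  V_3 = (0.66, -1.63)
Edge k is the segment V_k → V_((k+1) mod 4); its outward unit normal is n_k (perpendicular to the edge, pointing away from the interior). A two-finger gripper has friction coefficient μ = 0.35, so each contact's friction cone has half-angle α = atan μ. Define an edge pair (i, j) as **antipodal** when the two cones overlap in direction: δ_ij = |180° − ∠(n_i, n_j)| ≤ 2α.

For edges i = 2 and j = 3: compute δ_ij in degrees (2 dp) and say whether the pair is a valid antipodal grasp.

α = atan 0.35 = 19.29°;  2α = 38.58°
edge 2: e_2 = (+1.22, +0.02);  n_2 = (+0.0164, -0.9999)
edge 3: e_3 = (+0.99, +2.12);  n_3 = (+0.9061, -0.4231)
∠(n_2, n_3) = 64.03°
δ = |180° − 64.03°| = 115.97°
115.97° > 2α = 38.58°  →  invalid

δ = 115.97°, invalid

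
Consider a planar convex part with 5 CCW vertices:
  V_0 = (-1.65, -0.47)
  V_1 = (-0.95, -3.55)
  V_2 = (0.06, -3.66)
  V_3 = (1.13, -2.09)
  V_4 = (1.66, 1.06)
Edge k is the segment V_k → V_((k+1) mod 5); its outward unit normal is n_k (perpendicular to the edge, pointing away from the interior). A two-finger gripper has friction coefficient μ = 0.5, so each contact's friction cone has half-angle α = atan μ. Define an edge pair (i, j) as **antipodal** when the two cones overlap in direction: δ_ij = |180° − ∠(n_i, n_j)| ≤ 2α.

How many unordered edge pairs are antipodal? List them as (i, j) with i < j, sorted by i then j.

count = 4; pairs: (0,2), (0,3), (1,4), (2,4)

α = atan 0.5 = 26.57°;  2α = 53.13°
n_0 = (-0.9751, -0.2216)
n_1 = (-0.1083, -0.9941)
n_2 = (+0.8263, -0.5632)
n_3 = (+0.9861, -0.1659)
n_4 = (-0.4196, +0.9077)
  (0,1): δ = 109.02°  ·
  (0,2): δ = 47.08°  ✓
  (0,3): δ = 22.36°  ✓
  (0,4): δ = 102.00°  ·
  (1,2): δ = 118.06°  ·
  (1,3): δ = 93.34°  ·
  (1,4): δ = 31.02°  ✓
  (2,3): δ = 155.28°  ·
  (2,4): δ = 30.92°  ✓
  (3,4): δ = 55.64°  ·
antipodal pairs: 4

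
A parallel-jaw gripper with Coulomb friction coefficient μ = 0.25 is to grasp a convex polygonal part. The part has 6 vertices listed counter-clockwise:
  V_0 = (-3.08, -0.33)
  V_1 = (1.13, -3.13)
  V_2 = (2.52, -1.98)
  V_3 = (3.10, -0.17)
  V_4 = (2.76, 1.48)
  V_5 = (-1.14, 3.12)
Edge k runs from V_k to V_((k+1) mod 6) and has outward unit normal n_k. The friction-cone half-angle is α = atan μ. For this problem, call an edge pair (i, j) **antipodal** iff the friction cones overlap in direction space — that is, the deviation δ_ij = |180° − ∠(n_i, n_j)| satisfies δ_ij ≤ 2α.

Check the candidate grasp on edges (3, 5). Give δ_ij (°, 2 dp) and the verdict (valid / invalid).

α = atan 0.25 = 14.04°;  2α = 28.07°
edge 3: e_3 = (-0.34, +1.65);  n_3 = (+0.9794, +0.2018)
edge 5: e_5 = (-1.94, -3.45);  n_5 = (-0.8716, +0.4901)
∠(n_3, n_5) = 139.01°
δ = |180° − 139.01°| = 40.99°
40.99° > 2α = 28.07°  →  invalid

δ = 40.99°, invalid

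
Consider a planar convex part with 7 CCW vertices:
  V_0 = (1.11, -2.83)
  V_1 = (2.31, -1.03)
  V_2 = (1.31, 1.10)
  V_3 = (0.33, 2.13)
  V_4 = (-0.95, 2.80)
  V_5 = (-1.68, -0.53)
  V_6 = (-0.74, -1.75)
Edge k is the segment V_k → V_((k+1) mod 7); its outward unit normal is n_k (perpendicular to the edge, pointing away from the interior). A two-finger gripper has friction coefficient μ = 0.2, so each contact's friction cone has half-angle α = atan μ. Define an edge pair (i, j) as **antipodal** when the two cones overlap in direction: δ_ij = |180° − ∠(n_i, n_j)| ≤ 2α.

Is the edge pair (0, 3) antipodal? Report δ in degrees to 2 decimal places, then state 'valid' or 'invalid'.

α = atan 0.2 = 11.31°;  2α = 22.62°
edge 0: e_0 = (+1.20, +1.80);  n_0 = (+0.8321, -0.5547)
edge 3: e_3 = (-1.28, +0.67);  n_3 = (+0.4637, +0.8860)
∠(n_0, n_3) = 96.06°
δ = |180° − 96.06°| = 83.94°
83.94° > 2α = 22.62°  →  invalid

δ = 83.94°, invalid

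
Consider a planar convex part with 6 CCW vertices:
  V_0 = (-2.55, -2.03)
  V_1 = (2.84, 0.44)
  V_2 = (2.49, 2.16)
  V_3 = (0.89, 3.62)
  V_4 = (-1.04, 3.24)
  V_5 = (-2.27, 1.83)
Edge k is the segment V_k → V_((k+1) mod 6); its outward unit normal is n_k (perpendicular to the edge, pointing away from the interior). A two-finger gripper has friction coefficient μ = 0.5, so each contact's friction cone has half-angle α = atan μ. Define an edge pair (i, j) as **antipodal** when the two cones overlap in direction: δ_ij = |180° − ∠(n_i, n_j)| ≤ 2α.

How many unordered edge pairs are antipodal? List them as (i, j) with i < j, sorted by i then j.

α = atan 0.5 = 26.57°;  2α = 53.13°
n_0 = (+0.4166, -0.9091)
n_1 = (+0.9799, +0.1994)
n_2 = (+0.6741, +0.7387)
n_3 = (-0.1932, +0.9812)
n_4 = (-0.7536, +0.6574)
n_5 = (-0.9974, +0.0723)
  (0,1): δ = 103.12°  ·
  (0,2): δ = 67.00°  ·
  (0,3): δ = 13.48°  ✓
  (0,4): δ = 24.28°  ✓
  (0,5): δ = 61.23°  ·
  (1,2): δ = 143.88°  ·
  (1,3): δ = 90.36°  ·
  (1,4): δ = 52.60°  ✓
  (1,5): δ = 15.65°  ✓
  (2,3): δ = 126.48°  ·
  (2,4): δ = 88.72°  ·
  (2,5): δ = 51.77°  ✓
  (3,4): δ = 142.24°  ·
  (3,5): δ = 105.29°  ·
  (4,5): δ = 143.05°  ·
antipodal pairs: 5

count = 5; pairs: (0,3), (0,4), (1,4), (1,5), (2,5)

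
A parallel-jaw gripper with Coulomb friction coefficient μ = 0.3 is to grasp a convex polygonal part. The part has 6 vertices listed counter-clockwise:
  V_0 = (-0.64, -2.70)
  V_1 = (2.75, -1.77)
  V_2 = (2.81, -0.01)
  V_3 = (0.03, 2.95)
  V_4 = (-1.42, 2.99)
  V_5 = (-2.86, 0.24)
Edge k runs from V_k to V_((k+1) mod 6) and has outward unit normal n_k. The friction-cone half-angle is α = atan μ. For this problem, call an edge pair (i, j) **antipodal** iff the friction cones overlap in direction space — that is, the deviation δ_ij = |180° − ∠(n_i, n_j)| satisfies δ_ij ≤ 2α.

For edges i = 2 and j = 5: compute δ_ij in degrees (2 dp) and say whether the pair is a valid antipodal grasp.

δ = 6.15°, valid

α = atan 0.3 = 16.70°;  2α = 33.40°
edge 2: e_2 = (-2.78, +2.96);  n_2 = (+0.7289, +0.6846)
edge 5: e_5 = (+2.22, -2.94);  n_5 = (-0.7980, -0.6026)
∠(n_2, n_5) = 173.85°
δ = |180° − 173.85°| = 6.15°
6.15° ≤ 2α = 33.40°  →  valid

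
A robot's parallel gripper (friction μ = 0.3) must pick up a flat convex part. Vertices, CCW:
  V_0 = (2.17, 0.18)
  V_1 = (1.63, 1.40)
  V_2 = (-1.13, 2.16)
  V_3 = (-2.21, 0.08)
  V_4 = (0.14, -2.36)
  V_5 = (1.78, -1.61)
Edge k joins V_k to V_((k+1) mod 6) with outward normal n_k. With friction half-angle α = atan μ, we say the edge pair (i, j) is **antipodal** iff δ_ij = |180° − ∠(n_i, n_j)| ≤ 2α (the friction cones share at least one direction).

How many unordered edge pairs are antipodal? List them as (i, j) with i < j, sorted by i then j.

α = atan 0.3 = 16.70°;  2α = 33.40°
n_0 = (+0.9144, +0.4047)
n_1 = (+0.2655, +0.9641)
n_2 = (-0.8875, +0.4608)
n_3 = (-0.7203, -0.6937)
n_4 = (+0.4159, -0.9094)
n_5 = (+0.9771, -0.2129)
  (0,1): δ = 129.27°  ·
  (0,2): δ = 51.32°  ·
  (0,3): δ = 20.05°  ✓
  (0,4): δ = 90.70°  ·
  (0,5): δ = 143.83°  ·
  (1,2): δ = 102.04°  ·
  (1,3): δ = 30.68°  ✓
  (1,4): δ = 39.97°  ·
  (1,5): δ = 93.10°  ·
  (2,3): δ = 108.64°  ·
  (2,4): δ = 37.98°  ·
  (2,5): δ = 15.15°  ✓
  (3,4): δ = 109.35°  ·
  (3,5): δ = 56.21°  ·
  (4,5): δ = 126.87°  ·
antipodal pairs: 3

count = 3; pairs: (0,3), (1,3), (2,5)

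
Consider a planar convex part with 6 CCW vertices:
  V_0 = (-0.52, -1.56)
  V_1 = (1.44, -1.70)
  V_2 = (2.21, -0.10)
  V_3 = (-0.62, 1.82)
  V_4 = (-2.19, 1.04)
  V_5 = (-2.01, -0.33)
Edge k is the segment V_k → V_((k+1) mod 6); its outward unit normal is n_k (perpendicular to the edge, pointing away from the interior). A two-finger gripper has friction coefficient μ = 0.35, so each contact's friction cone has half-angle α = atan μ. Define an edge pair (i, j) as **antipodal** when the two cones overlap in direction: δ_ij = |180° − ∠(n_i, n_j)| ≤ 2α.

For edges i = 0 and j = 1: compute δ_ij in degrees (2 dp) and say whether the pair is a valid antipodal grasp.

α = atan 0.35 = 19.29°;  2α = 38.58°
edge 0: e_0 = (+1.96, -0.14);  n_0 = (-0.0712, -0.9975)
edge 1: e_1 = (+0.77, +1.60);  n_1 = (+0.9011, -0.4336)
∠(n_0, n_1) = 68.39°
δ = |180° − 68.39°| = 111.61°
111.61° > 2α = 38.58°  →  invalid

δ = 111.61°, invalid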